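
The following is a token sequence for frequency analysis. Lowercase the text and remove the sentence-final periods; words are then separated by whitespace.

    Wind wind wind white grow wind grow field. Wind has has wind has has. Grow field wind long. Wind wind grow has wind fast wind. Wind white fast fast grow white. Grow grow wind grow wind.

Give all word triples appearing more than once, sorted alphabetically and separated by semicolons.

Trigram counts meeting the condition (more than once):
  grow field wind: 2
  grow wind grow: 2
  wind has has: 2
  wind wind white: 2

grow field wind; grow wind grow; wind has has; wind wind white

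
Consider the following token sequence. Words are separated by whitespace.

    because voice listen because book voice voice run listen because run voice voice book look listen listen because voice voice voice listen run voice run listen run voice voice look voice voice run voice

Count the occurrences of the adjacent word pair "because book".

1

Scanning the 33 overlapping bigram windows for "because book":
  position 4–5: because book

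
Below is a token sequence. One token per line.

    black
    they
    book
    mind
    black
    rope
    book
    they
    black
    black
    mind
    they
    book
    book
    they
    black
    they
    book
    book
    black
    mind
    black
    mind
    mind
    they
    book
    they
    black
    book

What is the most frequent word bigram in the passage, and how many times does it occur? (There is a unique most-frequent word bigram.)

Bigram frequencies (highest first):
  they book: 4
  book they: 3
  they black: 3
  black mind: 3
  black they: 2
  mind black: 2
  … (9 more, each ≤ 2)

"they book", 4 times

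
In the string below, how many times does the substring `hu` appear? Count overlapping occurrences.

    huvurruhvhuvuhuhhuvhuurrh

5

Sliding a length-2 window over the 25 characters (24 positions):
  position 1–2: hu
  position 10–11: hu
  position 14–15: hu
  position 17–18: hu
  position 20–21: hu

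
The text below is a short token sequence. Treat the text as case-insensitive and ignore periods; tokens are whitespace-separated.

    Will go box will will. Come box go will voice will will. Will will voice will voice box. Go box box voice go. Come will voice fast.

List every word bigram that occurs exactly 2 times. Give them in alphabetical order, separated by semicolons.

box go; go box; voice will

Bigram counts meeting the condition (exactly 2 times):
  box go: 2
  go box: 2
  voice will: 2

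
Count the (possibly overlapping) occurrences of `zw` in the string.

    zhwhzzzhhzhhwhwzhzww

Sliding a length-2 window over the 20 characters (19 positions):
  position 18–19: zw

1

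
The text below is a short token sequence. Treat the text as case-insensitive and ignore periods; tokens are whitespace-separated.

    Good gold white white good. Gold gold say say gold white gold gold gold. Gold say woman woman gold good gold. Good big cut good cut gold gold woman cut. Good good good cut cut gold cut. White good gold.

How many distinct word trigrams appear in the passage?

40 tokens → 38 trigram windows in total.
Repeated trigrams (each contributes count−1 duplicates):
  gold gold gold: 2
  gold gold say: 2
  white good gold: 2
3 duplicate windows → 38 − 3 = 35 distinct.

35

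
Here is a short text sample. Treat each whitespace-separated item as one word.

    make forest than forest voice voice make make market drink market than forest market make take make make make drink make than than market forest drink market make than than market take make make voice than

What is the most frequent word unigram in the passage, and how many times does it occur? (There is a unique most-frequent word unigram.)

"make", 11 times

Unigram frequencies (highest first):
  make: 11
  than: 7
  market: 6
  forest: 4
  voice: 3
  drink: 3
  … (1 more, each ≤ 2)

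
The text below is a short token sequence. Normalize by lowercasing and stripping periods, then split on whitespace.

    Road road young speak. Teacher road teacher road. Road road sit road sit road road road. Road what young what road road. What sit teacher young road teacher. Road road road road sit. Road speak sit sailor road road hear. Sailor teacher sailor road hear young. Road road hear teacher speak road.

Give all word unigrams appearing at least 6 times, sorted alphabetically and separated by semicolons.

road; teacher

Unigram counts meeting the condition (at least 6 times):
  road: 25
  teacher: 6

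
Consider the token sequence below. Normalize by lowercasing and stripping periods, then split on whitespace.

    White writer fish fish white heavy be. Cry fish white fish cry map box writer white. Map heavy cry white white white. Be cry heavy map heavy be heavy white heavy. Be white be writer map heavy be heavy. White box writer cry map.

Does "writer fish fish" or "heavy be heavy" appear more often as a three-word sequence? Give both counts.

"heavy be heavy" (2 vs 1)

"writer fish fish": 1 occurrence
"heavy be heavy": 2 occurrences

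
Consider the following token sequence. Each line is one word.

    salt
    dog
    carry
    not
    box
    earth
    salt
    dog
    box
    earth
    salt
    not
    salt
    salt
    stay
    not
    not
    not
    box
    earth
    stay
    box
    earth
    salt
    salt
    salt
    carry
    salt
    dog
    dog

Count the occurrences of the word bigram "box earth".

Scanning the 29 overlapping bigram windows for "box earth":
  position 5–6: box earth
  position 9–10: box earth
  position 19–20: box earth
  position 22–23: box earth

4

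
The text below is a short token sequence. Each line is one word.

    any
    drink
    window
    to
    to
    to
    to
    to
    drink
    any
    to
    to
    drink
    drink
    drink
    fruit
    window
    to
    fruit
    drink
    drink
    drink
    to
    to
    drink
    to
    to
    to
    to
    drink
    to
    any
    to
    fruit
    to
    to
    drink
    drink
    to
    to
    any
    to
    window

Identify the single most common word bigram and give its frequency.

Bigram frequencies (highest first):
  to to: 11
  to drink: 5
  drink drink: 5
  drink to: 4
  any to: 3
  window to: 2
  … (10 more, each ≤ 2)

"to to", 11 times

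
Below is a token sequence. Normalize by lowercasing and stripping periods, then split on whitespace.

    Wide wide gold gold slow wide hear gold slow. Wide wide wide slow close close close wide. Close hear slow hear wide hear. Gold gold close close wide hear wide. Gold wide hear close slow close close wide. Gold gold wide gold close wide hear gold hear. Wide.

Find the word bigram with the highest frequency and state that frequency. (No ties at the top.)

"wide hear", 5 times

Bigram frequencies (highest first):
  wide hear: 5
  wide gold: 4
  close close: 4
  close wide: 4
  wide wide: 3
  gold gold: 3
  … (15 more, each ≤ 3)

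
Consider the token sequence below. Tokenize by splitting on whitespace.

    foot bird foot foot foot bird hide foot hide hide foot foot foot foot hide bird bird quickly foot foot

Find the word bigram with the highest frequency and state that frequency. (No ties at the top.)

"foot foot", 6 times

Bigram frequencies (highest first):
  foot foot: 6
  foot bird: 2
  hide foot: 2
  foot hide: 2
  bird foot: 1
  bird hide: 1
  … (5 more, each ≤ 1)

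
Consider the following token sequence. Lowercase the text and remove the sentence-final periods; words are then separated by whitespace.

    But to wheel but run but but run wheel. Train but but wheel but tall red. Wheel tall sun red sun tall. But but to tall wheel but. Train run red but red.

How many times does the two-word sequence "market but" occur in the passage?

0

Scanning the 32 overlapping bigram windows for "market but":
  (none found)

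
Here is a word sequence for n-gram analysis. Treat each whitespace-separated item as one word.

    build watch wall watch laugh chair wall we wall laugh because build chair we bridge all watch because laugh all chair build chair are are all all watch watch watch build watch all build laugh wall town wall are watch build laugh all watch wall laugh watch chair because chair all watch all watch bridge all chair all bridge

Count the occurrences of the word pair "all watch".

5

Scanning the 58 overlapping bigram windows for "all watch":
  position 16–17: all watch
  position 27–28: all watch
  position 43–44: all watch
  position 51–52: all watch
  position 53–54: all watch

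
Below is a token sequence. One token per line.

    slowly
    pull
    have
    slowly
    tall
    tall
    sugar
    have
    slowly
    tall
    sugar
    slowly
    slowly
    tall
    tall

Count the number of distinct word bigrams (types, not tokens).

15 tokens → 14 bigram windows in total.
Repeated bigrams (each contributes count−1 duplicates):
  slowly tall: 3
  have slowly: 2
  tall sugar: 2
  tall tall: 2
5 duplicate windows → 14 − 5 = 9 distinct.

9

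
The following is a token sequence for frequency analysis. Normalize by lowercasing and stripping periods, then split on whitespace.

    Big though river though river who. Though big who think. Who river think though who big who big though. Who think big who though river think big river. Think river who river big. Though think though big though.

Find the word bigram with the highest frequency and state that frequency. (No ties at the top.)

"big though", 4 times

Bigram frequencies (highest first):
  big though: 4
  though river: 3
  big who: 3
  river think: 3
  river who: 2
  who though: 2
  … (13 more, each ≤ 2)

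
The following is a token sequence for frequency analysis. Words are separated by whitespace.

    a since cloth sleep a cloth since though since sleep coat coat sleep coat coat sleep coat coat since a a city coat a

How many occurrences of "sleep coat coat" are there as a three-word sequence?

3

Scanning the 22 overlapping trigram windows for "sleep coat coat":
  position 10–12: sleep coat coat
  position 13–15: sleep coat coat
  position 16–18: sleep coat coat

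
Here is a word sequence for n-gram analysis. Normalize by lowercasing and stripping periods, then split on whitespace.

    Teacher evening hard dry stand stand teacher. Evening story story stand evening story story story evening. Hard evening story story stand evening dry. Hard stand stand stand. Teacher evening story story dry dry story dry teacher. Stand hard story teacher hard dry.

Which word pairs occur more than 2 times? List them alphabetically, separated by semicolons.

Bigram counts meeting the condition (more than 2 times):
  evening story: 4
  stand stand: 3
  story story: 5
  teacher evening: 3

evening story; stand stand; story story; teacher evening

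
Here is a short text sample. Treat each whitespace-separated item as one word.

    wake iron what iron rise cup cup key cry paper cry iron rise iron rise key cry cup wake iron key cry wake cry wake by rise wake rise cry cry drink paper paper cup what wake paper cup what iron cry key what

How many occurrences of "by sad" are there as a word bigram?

Scanning the 43 overlapping bigram windows for "by sad":
  (none found)

0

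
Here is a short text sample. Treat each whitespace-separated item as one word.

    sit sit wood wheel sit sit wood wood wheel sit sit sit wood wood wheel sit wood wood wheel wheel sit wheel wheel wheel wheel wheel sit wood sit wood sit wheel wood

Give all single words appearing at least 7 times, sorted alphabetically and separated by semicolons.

sit; wheel; wood

Unigram counts meeting the condition (at least 7 times):
  sit: 12
  wheel: 11
  wood: 10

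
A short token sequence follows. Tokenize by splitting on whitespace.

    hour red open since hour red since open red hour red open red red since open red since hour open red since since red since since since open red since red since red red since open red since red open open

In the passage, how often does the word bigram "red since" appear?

Scanning the 40 overlapping bigram windows for "red since":
  position 6–7: red since
  position 14–15: red since
  position 17–18: red since
  position 21–22: red since
  position 24–25: red since
  position 29–30: red since
  position 31–32: red since
  position 34–35: red since
  position 37–38: red since

9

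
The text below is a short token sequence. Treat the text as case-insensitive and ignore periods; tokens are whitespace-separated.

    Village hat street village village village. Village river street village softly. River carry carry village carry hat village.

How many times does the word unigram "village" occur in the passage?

Scanning the 18 tokens for "village":
  position 1: village
  position 4: village
  position 5: village
  position 6: village
  position 7: village
  position 10: village
  position 15: village
  position 18: village

8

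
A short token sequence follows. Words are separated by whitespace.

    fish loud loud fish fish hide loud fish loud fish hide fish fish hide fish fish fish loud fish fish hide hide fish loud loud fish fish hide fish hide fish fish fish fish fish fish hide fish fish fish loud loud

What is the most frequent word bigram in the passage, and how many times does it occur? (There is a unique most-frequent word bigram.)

"fish fish", 13 times

Bigram frequencies (highest first):
  fish fish: 13
  fish hide: 7
  hide fish: 6
  fish loud: 5
  loud fish: 5
  loud loud: 3
  … (2 more, each ≤ 1)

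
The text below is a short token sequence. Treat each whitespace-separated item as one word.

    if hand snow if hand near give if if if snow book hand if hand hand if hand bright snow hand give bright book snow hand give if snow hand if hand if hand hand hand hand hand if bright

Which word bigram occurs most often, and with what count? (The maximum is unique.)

"if hand", 6 times

Bigram frequencies (highest first):
  if hand: 6
  hand if: 5
  hand hand: 5
  snow hand: 3
  give if: 2
  if if: 2
  … (14 more, each ≤ 2)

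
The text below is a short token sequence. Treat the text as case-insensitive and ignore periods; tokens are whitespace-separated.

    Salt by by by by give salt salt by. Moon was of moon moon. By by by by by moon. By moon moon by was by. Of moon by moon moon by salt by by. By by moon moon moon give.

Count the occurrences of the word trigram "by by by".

7

Scanning the 39 overlapping trigram windows for "by by by":
  position 2–4: by by by
  position 3–5: by by by
  position 15–17: by by by
  position 16–18: by by by
  position 17–19: by by by
  position 34–36: by by by
  position 35–37: by by by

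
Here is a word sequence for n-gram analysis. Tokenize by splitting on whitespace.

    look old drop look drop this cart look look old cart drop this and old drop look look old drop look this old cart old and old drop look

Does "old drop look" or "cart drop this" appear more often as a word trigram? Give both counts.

"old drop look" (4 vs 1)

"old drop look": 4 occurrences
"cart drop this": 1 occurrence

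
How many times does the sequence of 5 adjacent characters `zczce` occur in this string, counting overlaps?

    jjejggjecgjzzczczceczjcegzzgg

1

Sliding a length-5 window over the 29 characters (25 positions):
  position 15–19: zczce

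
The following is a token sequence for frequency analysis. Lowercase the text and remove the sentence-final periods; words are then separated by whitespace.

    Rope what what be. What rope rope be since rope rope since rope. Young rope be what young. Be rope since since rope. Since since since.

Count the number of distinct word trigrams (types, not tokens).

26 tokens → 24 trigram windows in total.
Repeated trigrams (each contributes count−1 duplicates):
  rope since since: 2
1 duplicate windows → 24 − 1 = 23 distinct.

23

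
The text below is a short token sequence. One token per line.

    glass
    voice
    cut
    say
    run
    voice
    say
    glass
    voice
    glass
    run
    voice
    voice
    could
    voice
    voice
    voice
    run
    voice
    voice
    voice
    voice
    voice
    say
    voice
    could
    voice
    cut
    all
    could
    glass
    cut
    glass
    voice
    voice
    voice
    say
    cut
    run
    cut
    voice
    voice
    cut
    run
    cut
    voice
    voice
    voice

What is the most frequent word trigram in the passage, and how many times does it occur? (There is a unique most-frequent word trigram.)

Trigram frequencies (highest first):
  voice voice voice: 6
  run voice voice: 2
  voice could voice: 2
  voice voice say: 2
  cut run cut: 2
  run cut voice: 2
  … (29 more, each ≤ 2)

"voice voice voice", 6 times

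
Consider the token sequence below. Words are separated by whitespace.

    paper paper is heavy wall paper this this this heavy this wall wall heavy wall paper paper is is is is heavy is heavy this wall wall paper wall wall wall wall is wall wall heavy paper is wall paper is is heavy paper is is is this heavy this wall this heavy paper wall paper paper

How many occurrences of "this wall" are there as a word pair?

3

Scanning the 56 overlapping bigram windows for "this wall":
  position 11–12: this wall
  position 25–26: this wall
  position 50–51: this wall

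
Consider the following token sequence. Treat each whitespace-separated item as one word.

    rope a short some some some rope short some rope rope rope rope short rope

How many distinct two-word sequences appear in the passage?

8

15 tokens → 14 bigram windows in total.
Repeated bigrams (each contributes count−1 duplicates):
  rope rope: 3
  rope short: 2
  short some: 2
  some rope: 2
  some some: 2
6 duplicate windows → 14 − 6 = 8 distinct.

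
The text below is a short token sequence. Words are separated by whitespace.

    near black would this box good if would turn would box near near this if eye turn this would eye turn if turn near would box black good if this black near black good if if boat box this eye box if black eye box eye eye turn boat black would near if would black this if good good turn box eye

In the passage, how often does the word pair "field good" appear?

Scanning the 61 overlapping bigram windows for "field good":
  (none found)

0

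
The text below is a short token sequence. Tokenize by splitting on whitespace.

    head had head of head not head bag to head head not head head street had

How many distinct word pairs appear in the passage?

16 tokens → 15 bigram windows in total.
Repeated bigrams (each contributes count−1 duplicates):
  head head: 2
  head not: 2
  not head: 2
3 duplicate windows → 15 − 3 = 12 distinct.

12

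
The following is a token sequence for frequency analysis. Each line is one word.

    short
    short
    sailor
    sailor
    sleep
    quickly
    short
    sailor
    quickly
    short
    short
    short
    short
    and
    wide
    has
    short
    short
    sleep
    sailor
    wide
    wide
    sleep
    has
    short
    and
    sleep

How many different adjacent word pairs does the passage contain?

18

27 tokens → 26 bigram windows in total.
Repeated bigrams (each contributes count−1 duplicates):
  short short: 5
  has short: 2
  quickly short: 2
  short and: 2
  short sailor: 2
8 duplicate windows → 26 − 8 = 18 distinct.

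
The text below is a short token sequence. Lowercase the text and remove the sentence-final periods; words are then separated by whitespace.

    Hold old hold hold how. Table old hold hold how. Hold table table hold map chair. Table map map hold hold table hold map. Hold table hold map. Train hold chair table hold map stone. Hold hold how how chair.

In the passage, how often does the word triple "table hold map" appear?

Scanning the 38 overlapping trigram windows for "table hold map":
  position 13–15: table hold map
  position 22–24: table hold map
  position 26–28: table hold map
  position 32–34: table hold map

4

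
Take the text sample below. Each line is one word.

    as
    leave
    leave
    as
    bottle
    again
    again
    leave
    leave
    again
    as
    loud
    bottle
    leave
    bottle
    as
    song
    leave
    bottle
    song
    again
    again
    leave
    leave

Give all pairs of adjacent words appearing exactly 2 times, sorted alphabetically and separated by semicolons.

again again; again leave; leave bottle

Bigram counts meeting the condition (exactly 2 times):
  again again: 2
  again leave: 2
  leave bottle: 2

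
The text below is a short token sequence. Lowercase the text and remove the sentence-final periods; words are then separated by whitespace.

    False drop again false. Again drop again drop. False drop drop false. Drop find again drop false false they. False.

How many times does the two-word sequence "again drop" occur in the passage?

3

Scanning the 19 overlapping bigram windows for "again drop":
  position 5–6: again drop
  position 7–8: again drop
  position 15–16: again drop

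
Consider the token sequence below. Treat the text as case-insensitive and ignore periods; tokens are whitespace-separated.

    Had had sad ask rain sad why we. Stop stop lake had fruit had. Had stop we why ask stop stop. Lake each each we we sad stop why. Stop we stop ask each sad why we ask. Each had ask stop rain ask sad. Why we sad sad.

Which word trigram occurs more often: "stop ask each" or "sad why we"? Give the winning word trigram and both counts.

"sad why we" (3 vs 1)

"stop ask each": 1 occurrence
"sad why we": 3 occurrences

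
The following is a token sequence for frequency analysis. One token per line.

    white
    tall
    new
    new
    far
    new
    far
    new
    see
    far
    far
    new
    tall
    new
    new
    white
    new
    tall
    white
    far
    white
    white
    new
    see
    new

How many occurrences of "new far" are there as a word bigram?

Scanning the 24 overlapping bigram windows for "new far":
  position 4–5: new far
  position 6–7: new far

2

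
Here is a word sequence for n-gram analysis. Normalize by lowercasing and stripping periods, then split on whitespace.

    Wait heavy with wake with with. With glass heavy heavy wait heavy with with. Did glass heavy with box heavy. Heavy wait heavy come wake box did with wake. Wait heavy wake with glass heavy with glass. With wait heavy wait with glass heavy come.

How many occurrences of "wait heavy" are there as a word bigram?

5

Scanning the 44 overlapping bigram windows for "wait heavy":
  position 1–2: wait heavy
  position 11–12: wait heavy
  position 22–23: wait heavy
  position 30–31: wait heavy
  position 39–40: wait heavy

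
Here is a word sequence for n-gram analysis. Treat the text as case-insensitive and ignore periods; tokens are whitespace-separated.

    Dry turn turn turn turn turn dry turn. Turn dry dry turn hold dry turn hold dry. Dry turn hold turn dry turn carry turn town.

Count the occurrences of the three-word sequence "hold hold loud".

0

Scanning the 24 overlapping trigram windows for "hold hold loud":
  (none found)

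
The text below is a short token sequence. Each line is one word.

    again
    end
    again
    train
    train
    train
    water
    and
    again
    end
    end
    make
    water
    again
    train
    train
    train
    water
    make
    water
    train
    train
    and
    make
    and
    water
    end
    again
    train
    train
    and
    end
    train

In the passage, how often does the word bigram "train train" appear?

6

Scanning the 32 overlapping bigram windows for "train train":
  position 4–5: train train
  position 5–6: train train
  position 15–16: train train
  position 16–17: train train
  position 21–22: train train
  position 29–30: train train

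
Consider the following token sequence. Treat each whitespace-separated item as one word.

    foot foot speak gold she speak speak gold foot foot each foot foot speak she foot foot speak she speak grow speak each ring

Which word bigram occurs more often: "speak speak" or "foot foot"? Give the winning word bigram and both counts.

"speak speak": 1 occurrence
"foot foot": 4 occurrences

"foot foot" (4 vs 1)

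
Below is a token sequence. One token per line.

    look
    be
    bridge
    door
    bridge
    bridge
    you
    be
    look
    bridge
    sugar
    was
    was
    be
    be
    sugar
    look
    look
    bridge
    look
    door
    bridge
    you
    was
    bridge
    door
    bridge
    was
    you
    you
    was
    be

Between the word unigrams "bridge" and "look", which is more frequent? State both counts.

"bridge": 8 occurrences
"look": 5 occurrences

"bridge" (8 vs 5)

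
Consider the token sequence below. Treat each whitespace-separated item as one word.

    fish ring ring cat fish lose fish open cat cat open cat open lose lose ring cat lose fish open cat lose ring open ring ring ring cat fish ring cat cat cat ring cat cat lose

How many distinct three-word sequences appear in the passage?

37 tokens → 35 trigram windows in total.
Repeated trigrams (each contributes count−1 duplicates):
  fish open cat: 2
  lose fish open: 2
  ring cat cat: 2
  ring cat fish: 2
  ring ring cat: 2
5 duplicate windows → 35 − 5 = 30 distinct.

30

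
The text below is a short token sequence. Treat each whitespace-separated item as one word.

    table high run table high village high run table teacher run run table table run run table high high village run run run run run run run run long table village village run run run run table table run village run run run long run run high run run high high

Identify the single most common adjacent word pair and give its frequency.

Bigram frequencies (highest first):
  run run: 16
  run table: 5
  table high: 3
  high run: 3
  village run: 3
  high village: 2
  … (13 more, each ≤ 2)

"run run", 16 times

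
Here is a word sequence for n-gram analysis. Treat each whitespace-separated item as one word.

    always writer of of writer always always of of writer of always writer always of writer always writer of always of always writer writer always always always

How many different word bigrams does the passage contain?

27 tokens → 26 bigram windows in total.
Repeated bigrams (each contributes count−1 duplicates):
  always writer: 4
  writer always: 4
  always always: 3
  always of: 3
  of always: 3
  of writer: 3
  writer of: 3
  of of: 2
17 duplicate windows → 26 − 17 = 9 distinct.

9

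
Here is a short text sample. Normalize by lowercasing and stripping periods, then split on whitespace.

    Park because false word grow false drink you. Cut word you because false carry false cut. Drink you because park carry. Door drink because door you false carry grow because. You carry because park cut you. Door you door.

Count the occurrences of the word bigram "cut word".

Scanning the 38 overlapping bigram windows for "cut word":
  position 9–10: cut word

1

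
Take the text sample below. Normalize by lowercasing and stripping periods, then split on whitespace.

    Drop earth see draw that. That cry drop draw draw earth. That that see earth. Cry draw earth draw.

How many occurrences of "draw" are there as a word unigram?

Scanning the 19 tokens for "draw":
  position 4: draw
  position 9: draw
  position 10: draw
  position 17: draw
  position 19: draw

5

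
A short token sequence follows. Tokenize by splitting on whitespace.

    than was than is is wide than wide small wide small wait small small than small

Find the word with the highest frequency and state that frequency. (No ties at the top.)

"small", 5 times

Unigram frequencies (highest first):
  small: 5
  than: 4
  wide: 3
  is: 2
  was: 1
  wait: 1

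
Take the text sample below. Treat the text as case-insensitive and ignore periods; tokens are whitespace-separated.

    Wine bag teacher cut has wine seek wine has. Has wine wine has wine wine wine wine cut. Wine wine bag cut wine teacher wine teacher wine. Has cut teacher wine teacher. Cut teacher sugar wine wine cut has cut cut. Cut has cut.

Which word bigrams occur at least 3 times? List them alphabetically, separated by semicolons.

cut has; has cut; has wine; teacher wine; wine has; wine teacher; wine wine

Bigram counts meeting the condition (at least 3 times):
  cut has: 3
  has cut: 3
  has wine: 3
  teacher wine: 3
  wine has: 3
  wine teacher: 3
  wine wine: 6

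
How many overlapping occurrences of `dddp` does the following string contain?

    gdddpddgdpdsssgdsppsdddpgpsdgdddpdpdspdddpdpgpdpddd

4

Sliding a length-4 window over the 51 characters (48 positions):
  position 2–5: dddp
  position 21–24: dddp
  position 30–33: dddp
  position 39–42: dddp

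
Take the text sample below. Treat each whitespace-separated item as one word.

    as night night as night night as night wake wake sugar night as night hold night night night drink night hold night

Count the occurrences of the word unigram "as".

4

Scanning the 22 tokens for "as":
  position 1: as
  position 4: as
  position 7: as
  position 13: as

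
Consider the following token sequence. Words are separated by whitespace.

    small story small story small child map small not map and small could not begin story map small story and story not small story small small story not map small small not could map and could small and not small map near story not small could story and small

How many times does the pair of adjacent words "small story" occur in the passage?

Scanning the 48 overlapping bigram windows for "small story":
  position 1–2: small story
  position 3–4: small story
  position 18–19: small story
  position 23–24: small story
  position 26–27: small story

5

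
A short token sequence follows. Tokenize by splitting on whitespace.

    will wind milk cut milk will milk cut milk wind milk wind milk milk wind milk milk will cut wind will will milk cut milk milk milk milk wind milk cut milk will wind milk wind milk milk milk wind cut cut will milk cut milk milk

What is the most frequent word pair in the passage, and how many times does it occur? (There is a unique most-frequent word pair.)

"milk milk", 8 times

Bigram frequencies (highest first):
  milk milk: 8
  wind milk: 7
  milk wind: 6
  milk cut: 5
  cut milk: 5
  milk will: 3
  … (9 more, each ≤ 3)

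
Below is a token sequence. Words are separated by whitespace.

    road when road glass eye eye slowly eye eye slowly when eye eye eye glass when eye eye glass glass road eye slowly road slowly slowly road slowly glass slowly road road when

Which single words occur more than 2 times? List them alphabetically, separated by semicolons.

Unigram counts meeting the condition (more than 2 times):
  eye: 10
  glass: 5
  road: 7
  slowly: 7
  when: 4

eye; glass; road; slowly; when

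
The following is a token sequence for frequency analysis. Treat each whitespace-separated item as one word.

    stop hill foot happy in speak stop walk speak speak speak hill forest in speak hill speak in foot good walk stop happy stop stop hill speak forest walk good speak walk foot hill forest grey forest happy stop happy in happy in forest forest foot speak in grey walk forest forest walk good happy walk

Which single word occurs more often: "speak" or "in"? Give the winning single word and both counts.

"speak": 9 occurrences
"in": 6 occurrences

"speak" (9 vs 6)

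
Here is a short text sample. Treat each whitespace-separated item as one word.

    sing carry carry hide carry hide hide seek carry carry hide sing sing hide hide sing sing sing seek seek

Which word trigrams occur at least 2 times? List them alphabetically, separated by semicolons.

carry carry hide; hide sing sing

Trigram counts meeting the condition (at least 2 times):
  carry carry hide: 2
  hide sing sing: 2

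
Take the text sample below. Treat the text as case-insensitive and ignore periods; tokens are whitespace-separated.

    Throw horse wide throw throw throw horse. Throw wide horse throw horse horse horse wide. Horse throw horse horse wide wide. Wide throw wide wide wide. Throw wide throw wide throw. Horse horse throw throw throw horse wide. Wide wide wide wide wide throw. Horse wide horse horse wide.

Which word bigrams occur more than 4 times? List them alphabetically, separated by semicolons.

horse horse; horse wide; throw horse; wide throw; wide wide

Bigram counts meeting the condition (more than 4 times):
  horse horse: 5
  horse wide: 6
  throw horse: 7
  wide throw: 6
  wide wide: 9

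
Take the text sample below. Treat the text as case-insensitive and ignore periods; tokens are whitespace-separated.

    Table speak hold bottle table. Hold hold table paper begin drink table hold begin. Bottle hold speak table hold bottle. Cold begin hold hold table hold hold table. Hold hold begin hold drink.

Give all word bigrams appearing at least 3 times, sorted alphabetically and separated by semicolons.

hold hold; hold table; table hold

Bigram counts meeting the condition (at least 3 times):
  hold hold: 4
  hold table: 3
  table hold: 5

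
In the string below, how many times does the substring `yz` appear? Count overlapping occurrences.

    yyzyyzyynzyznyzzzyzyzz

Sliding a length-2 window over the 22 characters (21 positions):
  position 2–3: yz
  position 5–6: yz
  position 11–12: yz
  position 14–15: yz
  position 18–19: yz
  position 20–21: yz

6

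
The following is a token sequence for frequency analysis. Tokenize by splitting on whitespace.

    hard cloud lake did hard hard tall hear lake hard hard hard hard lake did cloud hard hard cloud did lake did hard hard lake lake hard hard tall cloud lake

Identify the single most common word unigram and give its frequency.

"hard", 13 times

Unigram frequencies (highest first):
  hard: 13
  lake: 7
  cloud: 4
  did: 4
  tall: 2
  hear: 1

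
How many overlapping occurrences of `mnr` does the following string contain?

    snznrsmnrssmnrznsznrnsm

2

Sliding a length-3 window over the 23 characters (21 positions):
  position 7–9: mnr
  position 12–14: mnr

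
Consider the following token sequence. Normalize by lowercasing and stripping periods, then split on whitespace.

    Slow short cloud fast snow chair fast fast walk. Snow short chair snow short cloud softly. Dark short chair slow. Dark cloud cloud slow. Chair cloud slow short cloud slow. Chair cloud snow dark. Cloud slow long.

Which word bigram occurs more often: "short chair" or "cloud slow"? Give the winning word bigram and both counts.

"short chair": 2 occurrences
"cloud slow": 4 occurrences

"cloud slow" (4 vs 2)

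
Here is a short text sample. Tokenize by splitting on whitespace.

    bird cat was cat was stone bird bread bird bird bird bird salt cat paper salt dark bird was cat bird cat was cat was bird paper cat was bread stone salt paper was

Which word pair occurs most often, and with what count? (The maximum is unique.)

Bigram frequencies (highest first):
  cat was: 5
  was cat: 3
  bird bird: 3
  bird cat: 2
  was stone: 1
  stone bird: 1
  … (18 more, each ≤ 1)

"cat was", 5 times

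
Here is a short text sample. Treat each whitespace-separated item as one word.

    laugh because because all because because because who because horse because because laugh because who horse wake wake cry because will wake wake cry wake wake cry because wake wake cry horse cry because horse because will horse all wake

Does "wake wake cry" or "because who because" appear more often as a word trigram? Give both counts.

"wake wake cry" (4 vs 1)

"wake wake cry": 4 occurrences
"because who because": 1 occurrence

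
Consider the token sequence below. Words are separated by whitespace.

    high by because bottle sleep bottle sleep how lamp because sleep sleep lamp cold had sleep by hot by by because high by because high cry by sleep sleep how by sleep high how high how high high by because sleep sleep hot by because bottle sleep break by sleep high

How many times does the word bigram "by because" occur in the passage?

Scanning the 50 overlapping bigram windows for "by because":
  position 2–3: by because
  position 20–21: by because
  position 23–24: by because
  position 39–40: by because
  position 44–45: by because

5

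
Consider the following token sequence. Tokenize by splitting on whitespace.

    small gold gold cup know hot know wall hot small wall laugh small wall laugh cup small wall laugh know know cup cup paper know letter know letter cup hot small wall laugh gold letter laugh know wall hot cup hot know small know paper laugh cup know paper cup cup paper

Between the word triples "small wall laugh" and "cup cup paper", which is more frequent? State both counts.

"small wall laugh": 4 occurrences
"cup cup paper": 2 occurrences

"small wall laugh" (4 vs 2)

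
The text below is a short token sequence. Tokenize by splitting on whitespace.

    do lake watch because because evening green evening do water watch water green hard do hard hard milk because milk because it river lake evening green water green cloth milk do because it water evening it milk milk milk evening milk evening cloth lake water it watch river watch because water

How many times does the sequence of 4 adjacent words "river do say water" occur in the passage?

Scanning the 48 overlapping 4-gram windows for "river do say water":
  (none found)

0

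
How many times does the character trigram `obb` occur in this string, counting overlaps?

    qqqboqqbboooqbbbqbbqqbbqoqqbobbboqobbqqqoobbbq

3

Sliding a length-3 window over the 46 characters (44 positions):
  position 29–31: obb
  position 35–37: obb
  position 42–44: obb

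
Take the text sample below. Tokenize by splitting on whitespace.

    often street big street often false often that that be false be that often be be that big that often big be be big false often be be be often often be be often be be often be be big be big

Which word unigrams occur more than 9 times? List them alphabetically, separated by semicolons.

be; often

Unigram counts meeting the condition (more than 9 times):
  be: 16
  often: 10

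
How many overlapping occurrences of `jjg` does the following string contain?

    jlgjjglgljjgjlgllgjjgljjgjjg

Sliding a length-3 window over the 28 characters (26 positions):
  position 4–6: jjg
  position 10–12: jjg
  position 19–21: jjg
  position 23–25: jjg
  position 26–28: jjg

5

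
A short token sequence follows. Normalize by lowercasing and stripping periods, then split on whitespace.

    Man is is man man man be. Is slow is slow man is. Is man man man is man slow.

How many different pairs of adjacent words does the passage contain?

20 tokens → 19 bigram windows in total.
Repeated bigrams (each contributes count−1 duplicates):
  man man: 4
  is man: 3
  man is: 3
  is is: 2
  is slow: 2
9 duplicate windows → 19 − 9 = 10 distinct.

10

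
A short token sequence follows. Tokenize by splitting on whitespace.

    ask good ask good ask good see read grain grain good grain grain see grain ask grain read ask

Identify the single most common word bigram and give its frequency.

"ask good", 3 times

Bigram frequencies (highest first):
  ask good: 3
  good ask: 2
  grain grain: 2
  good see: 1
  see read: 1
  read grain: 1
  … (8 more, each ≤ 1)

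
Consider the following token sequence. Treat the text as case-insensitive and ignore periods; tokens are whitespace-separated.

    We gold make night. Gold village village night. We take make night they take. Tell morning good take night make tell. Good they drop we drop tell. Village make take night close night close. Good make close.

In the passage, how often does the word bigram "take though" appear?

0

Scanning the 36 overlapping bigram windows for "take though":
  (none found)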